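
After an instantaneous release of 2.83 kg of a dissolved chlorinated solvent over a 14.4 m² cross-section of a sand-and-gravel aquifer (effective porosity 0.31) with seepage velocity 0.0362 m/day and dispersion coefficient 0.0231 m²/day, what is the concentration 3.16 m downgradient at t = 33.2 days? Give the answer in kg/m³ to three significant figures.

For an instantaneous plane source, C(x,t) = M/(n_e·A·√(4πDt)) · exp(−(x−vt)²/(4Dt)), with n_e·A the pore (flow) area.
Plume center vt = 0.0362 × 33.2 = 1.20184 m, so the well at 3.16 m is 1.95816 m downgradient of the peak.
√(4πDt) = 3.104 m, giving peak height M/(n_e·A·√(4πDt)) = 2.83/(0.31 × 14.4 × 3.104) = 0.2042 kg/m³.
(x−vt)²/(4Dt) = (1.95816)²/(4 × 0.0231 × 33.2) = 1.250; exp(−1.250) = 0.2865.
C = 0.2042 × 0.2865 = 0.0585 kg/m³.

0.0585 kg/m³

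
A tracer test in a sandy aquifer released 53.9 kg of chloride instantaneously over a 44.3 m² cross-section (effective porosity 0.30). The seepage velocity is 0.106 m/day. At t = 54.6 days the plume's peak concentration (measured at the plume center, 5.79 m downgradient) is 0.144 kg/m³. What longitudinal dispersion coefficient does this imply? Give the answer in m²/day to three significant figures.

At the plume center C_max = M/(n_e·A·√(4πDt)), so D = M²/(4πt·(n_e·A·C_max)²).
n_e·A·C_max = 0.30 × 44.3 × 0.144 = 1.914 kg/m.
D = 53.9²/(4π × 54.6 × 1.914²) = 1.16 m²/day.

1.16 m²/day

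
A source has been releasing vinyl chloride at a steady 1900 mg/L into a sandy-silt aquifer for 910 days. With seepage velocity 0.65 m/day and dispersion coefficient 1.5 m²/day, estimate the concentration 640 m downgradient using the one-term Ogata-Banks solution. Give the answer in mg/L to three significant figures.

For a continuous step input, C/C₀ ≈ ½·erfc((x−vt)/(2√(Dt))).
vt = 0.65 × 910 = 591.5 m and 2√(Dt) = 2√(1.5 × 910) = 73.89 m.
Argument (x−vt)/(2√(Dt)) = (640 − 591.5)/73.89 = 0.6564; ½·erfc(0.6564) = 0.1766.
C = 1900 × 0.1766 = 336 mg/L.

336 mg/L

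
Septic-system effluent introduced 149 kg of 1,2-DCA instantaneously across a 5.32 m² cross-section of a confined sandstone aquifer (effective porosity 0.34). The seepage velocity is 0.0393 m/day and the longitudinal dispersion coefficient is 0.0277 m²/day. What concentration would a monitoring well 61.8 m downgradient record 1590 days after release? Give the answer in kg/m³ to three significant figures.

3.49 kg/m³

For an instantaneous plane source, C(x,t) = M/(n_e·A·√(4πDt)) · exp(−(x−vt)²/(4Dt)), with n_e·A the pore (flow) area.
Plume center vt = 0.0393 × 1590 = 62.487 m, so the well at 61.8 m is 0.687 m upgradient of the peak.
√(4πDt) = 23.53 m, giving peak height M/(n_e·A·√(4πDt)) = 149/(0.34 × 5.32 × 23.53) = 3.501 kg/m³.
(x−vt)²/(4Dt) = (-0.687)²/(4 × 0.0277 × 1590) = 0.002679; exp(−0.002679) = 0.9973.
C = 3.501 × 0.9973 = 3.49 kg/m³.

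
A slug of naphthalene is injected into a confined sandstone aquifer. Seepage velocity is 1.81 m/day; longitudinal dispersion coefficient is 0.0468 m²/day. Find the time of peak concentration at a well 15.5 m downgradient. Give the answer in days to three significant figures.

8.55 days

For the 1D instantaneous-source solution, setting ∂C/∂t = 0 at fixed x gives v²t² + 2Dt − x² = 0, so t = (√(D² + v²x²) − D)/v².
√(D² + v²x²) = √(0.0468² + 1.81² × 15.5²) = 28.06; v² = 3.2761.
t = (28.06 − 0.0468)/3.2761 = 8.55 days (vs. the pure-advection estimate x/v = 8.56 d).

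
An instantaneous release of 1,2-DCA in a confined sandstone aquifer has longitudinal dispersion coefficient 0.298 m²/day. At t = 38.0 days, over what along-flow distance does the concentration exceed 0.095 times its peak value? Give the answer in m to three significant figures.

20.7 m

The plume is Gaussian with σ = √(2Dt) = √(2 × 0.298 × 38.0) = 4.759 m.
C/C_peak = exp(−Δx²/(2σ²)) = 0.095 ⇒ Δx = σ·√(−2 ln 0.095) = 4.759 × 2.170 = 10.33 m.
Width = 2Δx = 20.7 m.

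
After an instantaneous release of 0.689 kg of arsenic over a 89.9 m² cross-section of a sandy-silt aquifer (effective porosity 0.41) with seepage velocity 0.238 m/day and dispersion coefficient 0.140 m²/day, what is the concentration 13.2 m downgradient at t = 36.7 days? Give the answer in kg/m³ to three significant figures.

0.000882 kg/m³

For an instantaneous plane source, C(x,t) = M/(n_e·A·√(4πDt)) · exp(−(x−vt)²/(4Dt)), with n_e·A the pore (flow) area.
Plume center vt = 0.238 × 36.7 = 8.7346 m, so the well at 13.2 m is 4.4654 m downgradient of the peak.
√(4πDt) = 8.035 m, giving peak height M/(n_e·A·√(4πDt)) = 0.689/(0.41 × 89.9 × 8.035) = 0.002326 kg/m³.
(x−vt)²/(4Dt) = (4.4654)²/(4 × 0.140 × 36.7) = 0.9702; exp(−0.9702) = 0.3790.
C = 0.002326 × 0.3790 = 0.000882 kg/m³.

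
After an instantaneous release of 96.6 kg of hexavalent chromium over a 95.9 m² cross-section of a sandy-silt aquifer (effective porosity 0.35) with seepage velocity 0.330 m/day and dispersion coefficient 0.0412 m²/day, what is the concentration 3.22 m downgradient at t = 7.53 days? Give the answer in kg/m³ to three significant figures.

0.943 kg/m³

For an instantaneous plane source, C(x,t) = M/(n_e·A·√(4πDt)) · exp(−(x−vt)²/(4Dt)), with n_e·A the pore (flow) area.
Plume center vt = 0.330 × 7.53 = 2.4849 m, so the well at 3.22 m is 0.7351 m downgradient of the peak.
√(4πDt) = 1.974 m, giving peak height M/(n_e·A·√(4πDt)) = 96.6/(0.35 × 95.9 × 1.974) = 1.458 kg/m³.
(x−vt)²/(4Dt) = (0.7351)²/(4 × 0.0412 × 7.53) = 0.4355; exp(−0.4355) = 0.6469.
C = 1.458 × 0.6469 = 0.943 kg/m³.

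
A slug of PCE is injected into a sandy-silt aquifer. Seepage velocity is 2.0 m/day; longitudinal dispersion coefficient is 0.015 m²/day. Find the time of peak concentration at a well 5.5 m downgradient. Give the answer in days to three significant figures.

For the 1D instantaneous-source solution, setting ∂C/∂t = 0 at fixed x gives v²t² + 2Dt − x² = 0, so t = (√(D² + v²x²) − D)/v².
√(D² + v²x²) = √(0.015² + 2.0² × 5.5²) = 11.00; v² = 4.
t = (11.00 − 0.015)/4 = 2.75 days (vs. the pure-advection estimate x/v = 2.75 d).

2.75 days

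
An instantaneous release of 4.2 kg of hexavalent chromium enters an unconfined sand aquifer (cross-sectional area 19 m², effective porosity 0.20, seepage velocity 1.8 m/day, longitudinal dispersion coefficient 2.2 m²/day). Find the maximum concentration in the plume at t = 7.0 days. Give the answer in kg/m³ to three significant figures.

The peak of an instantaneous 1D plume sits at x = vt; there the Gaussian factor is 1 and C_max = M/(n_e·A·√(4πDt)), where n_e·A is the pore area the mass is dissolved in.
√(4πDt) = √(4π × 2.2 × 7.0) = 13.91 m, so C_max = 4.2/(0.20 × 19 × 13.91) = 0.0795 kg/m³.

0.0795 kg/m³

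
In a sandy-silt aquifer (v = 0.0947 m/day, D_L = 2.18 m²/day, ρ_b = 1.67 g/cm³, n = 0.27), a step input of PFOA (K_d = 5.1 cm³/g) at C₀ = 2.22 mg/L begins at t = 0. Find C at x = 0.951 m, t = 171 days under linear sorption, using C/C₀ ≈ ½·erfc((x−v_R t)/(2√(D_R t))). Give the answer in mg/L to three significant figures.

Retardation factor R = 1 + ρ_b·K_d/n = 1 + 1.67 × 5.1/0.27 = 32.54.
Sorption retards both mechanisms: v_R = v/R = 0.002910 m/day, D_R = D/R = 0.06699 m²/day.
v_R·t = 0.002910 × 171 = 0.49761 m; 2√(D_R t) = 6.769 m; argument = (0.951 − 0.49761)/6.769 = 0.06698.
C = C₀ × ½·erfc(0.06698) = 2.22 × 0.4623 = 1.03 mg/L.

1.03 mg/L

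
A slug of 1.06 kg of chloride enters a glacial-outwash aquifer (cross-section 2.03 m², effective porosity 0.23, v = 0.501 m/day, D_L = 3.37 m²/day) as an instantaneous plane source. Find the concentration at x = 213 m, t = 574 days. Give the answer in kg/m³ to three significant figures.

For an instantaneous plane source, C(x,t) = M/(n_e·A·√(4πDt)) · exp(−(x−vt)²/(4Dt)), with n_e·A the pore (flow) area.
Plume center vt = 0.501 × 574 = 287.574 m, so the well at 213 m is 74.574 m upgradient of the peak.
√(4πDt) = 155.9 m, giving peak height M/(n_e·A·√(4πDt)) = 1.06/(0.23 × 2.03 × 155.9) = 0.01456 kg/m³.
(x−vt)²/(4Dt) = (-74.574)²/(4 × 3.37 × 574) = 0.7187; exp(−0.7187) = 0.4874.
C = 0.01456 × 0.4874 = 0.00710 kg/m³.

0.00710 kg/m³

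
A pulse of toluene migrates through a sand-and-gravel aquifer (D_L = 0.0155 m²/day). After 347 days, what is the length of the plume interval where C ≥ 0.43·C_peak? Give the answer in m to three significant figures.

The plume is Gaussian with σ = √(2Dt) = √(2 × 0.0155 × 347) = 3.280 m.
C/C_peak = exp(−Δx²/(2σ²)) = 0.43 ⇒ Δx = σ·√(−2 ln 0.43) = 3.280 × 1.299 = 4.261 m.
Width = 2Δx = 8.52 m.

8.52 m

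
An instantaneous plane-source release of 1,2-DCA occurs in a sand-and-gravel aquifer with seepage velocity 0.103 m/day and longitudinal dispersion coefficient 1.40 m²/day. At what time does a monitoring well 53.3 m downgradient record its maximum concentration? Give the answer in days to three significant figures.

For the 1D instantaneous-source solution, setting ∂C/∂t = 0 at fixed x gives v²t² + 2Dt − x² = 0, so t = (√(D² + v²x²) − D)/v².
√(D² + v²x²) = √(1.40² + 0.103² × 53.3²) = 5.666; v² = 0.010609.
t = (5.666 − 1.40)/0.010609 = 402 days (vs. the pure-advection estimate x/v = 517 d).

402 days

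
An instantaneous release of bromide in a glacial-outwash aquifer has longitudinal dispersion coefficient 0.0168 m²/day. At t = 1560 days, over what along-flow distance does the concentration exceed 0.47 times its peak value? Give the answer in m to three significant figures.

The plume is Gaussian with σ = √(2Dt) = √(2 × 0.0168 × 1560) = 7.240 m.
C/C_peak = exp(−Δx²/(2σ²)) = 0.47 ⇒ Δx = σ·√(−2 ln 0.47) = 7.240 × 1.229 = 8.898 m.
Width = 2Δx = 17.8 m.

17.8 m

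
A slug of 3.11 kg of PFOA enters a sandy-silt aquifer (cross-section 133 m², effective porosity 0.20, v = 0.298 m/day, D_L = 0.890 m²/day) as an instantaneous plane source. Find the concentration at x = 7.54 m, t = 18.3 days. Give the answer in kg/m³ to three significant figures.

For an instantaneous plane source, C(x,t) = M/(n_e·A·√(4πDt)) · exp(−(x−vt)²/(4Dt)), with n_e·A the pore (flow) area.
Plume center vt = 0.298 × 18.3 = 5.4534 m, so the well at 7.54 m is 2.0866 m downgradient of the peak.
√(4πDt) = 14.31 m, giving peak height M/(n_e·A·√(4πDt)) = 3.11/(0.20 × 133 × 14.31) = 0.008170 kg/m³.
(x−vt)²/(4Dt) = (2.0866)²/(4 × 0.890 × 18.3) = 0.06683; exp(−0.06683) = 0.9354.
C = 0.008170 × 0.9354 = 0.00764 kg/m³.

0.00764 kg/m³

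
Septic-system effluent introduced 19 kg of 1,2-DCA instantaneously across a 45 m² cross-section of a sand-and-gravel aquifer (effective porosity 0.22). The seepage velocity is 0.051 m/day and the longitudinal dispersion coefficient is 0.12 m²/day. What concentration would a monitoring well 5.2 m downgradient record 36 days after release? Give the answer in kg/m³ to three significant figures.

For an instantaneous plane source, C(x,t) = M/(n_e·A·√(4πDt)) · exp(−(x−vt)²/(4Dt)), with n_e·A the pore (flow) area.
Plume center vt = 0.051 × 36 = 1.836 m, so the well at 5.2 m is 3.364 m downgradient of the peak.
√(4πDt) = 7.368 m, giving peak height M/(n_e·A·√(4πDt)) = 19/(0.22 × 45 × 7.368) = 0.2605 kg/m³.
(x−vt)²/(4Dt) = (3.364)²/(4 × 0.12 × 36) = 0.6549; exp(−0.6549) = 0.5195.
C = 0.2605 × 0.5195 = 0.135 kg/m³.

0.135 kg/m³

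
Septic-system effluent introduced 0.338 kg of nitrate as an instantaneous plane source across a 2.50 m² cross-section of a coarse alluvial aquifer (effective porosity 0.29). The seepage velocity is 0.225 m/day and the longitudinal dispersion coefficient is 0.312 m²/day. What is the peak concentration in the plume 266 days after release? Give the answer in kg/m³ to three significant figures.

The peak of an instantaneous 1D plume sits at x = vt; there the Gaussian factor is 1 and C_max = M/(n_e·A·√(4πDt)), where n_e·A is the pore area the mass is dissolved in.
√(4πDt) = √(4π × 0.312 × 266) = 32.29 m, so C_max = 0.338/(0.29 × 2.50 × 32.29) = 0.0144 kg/m³.

0.0144 kg/m³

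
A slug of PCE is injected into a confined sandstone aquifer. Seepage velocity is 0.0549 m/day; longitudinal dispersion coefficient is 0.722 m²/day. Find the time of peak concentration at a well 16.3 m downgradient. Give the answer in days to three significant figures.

For the 1D instantaneous-source solution, setting ∂C/∂t = 0 at fixed x gives v²t² + 2Dt − x² = 0, so t = (√(D² + v²x²) − D)/v².
√(D² + v²x²) = √(0.722² + 0.0549² × 16.3²) = 1.150; v² = 0.00301401.
t = (1.150 − 0.722)/0.00301401 = 142 days (vs. the pure-advection estimate x/v = 297 d).

142 days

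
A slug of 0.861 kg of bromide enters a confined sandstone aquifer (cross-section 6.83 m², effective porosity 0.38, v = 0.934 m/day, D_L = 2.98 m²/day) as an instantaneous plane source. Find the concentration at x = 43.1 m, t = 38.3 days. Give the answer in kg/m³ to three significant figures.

0.00779 kg/m³

For an instantaneous plane source, C(x,t) = M/(n_e·A·√(4πDt)) · exp(−(x−vt)²/(4Dt)), with n_e·A the pore (flow) area.
Plume center vt = 0.934 × 38.3 = 35.7722 m, so the well at 43.1 m is 7.3278 m downgradient of the peak.
√(4πDt) = 37.87 m, giving peak height M/(n_e·A·√(4πDt)) = 0.861/(0.38 × 6.83 × 37.87) = 0.008760 kg/m³.
(x−vt)²/(4Dt) = (7.3278)²/(4 × 2.98 × 38.3) = 0.1176; exp(−0.1176) = 0.8891.
C = 0.008760 × 0.8891 = 0.00779 kg/m³.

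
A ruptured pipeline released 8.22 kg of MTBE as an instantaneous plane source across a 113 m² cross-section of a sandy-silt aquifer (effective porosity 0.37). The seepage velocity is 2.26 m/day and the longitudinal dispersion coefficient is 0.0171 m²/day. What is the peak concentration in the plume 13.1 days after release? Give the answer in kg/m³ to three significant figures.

0.117 kg/m³

The peak of an instantaneous 1D plume sits at x = vt; there the Gaussian factor is 1 and C_max = M/(n_e·A·√(4πDt)), where n_e·A is the pore area the mass is dissolved in.
√(4πDt) = √(4π × 0.0171 × 13.1) = 1.678 m, so C_max = 8.22/(0.37 × 113 × 1.678) = 0.117 kg/m³.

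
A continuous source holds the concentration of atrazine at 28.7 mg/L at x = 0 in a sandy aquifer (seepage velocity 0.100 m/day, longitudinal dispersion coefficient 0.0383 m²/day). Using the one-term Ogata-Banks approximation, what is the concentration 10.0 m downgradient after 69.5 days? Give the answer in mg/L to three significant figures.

2.67 mg/L

For a continuous step input, C/C₀ ≈ ½·erfc((x−vt)/(2√(Dt))).
vt = 0.100 × 69.5 = 6.95 m and 2√(Dt) = 2√(0.0383 × 69.5) = 3.263 m.
Argument (x−vt)/(2√(Dt)) = (10.0 − 6.95)/3.263 = 0.9347; ½·erfc(0.9347) = 0.09311.
C = 28.7 × 0.09311 = 2.67 mg/L.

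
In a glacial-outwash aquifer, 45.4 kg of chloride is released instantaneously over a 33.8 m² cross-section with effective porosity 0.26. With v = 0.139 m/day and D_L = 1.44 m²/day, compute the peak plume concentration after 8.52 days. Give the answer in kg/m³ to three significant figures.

0.416 kg/m³

The peak of an instantaneous 1D plume sits at x = vt; there the Gaussian factor is 1 and C_max = M/(n_e·A·√(4πDt)), where n_e·A is the pore area the mass is dissolved in.
√(4πDt) = √(4π × 1.44 × 8.52) = 12.42 m, so C_max = 45.4/(0.26 × 33.8 × 12.42) = 0.416 kg/m³.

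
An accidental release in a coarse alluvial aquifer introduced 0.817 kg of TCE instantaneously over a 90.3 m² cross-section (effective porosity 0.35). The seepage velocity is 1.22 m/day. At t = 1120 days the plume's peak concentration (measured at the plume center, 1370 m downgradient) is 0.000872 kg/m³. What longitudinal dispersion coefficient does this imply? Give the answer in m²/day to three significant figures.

0.0624 m²/day

At the plume center C_max = M/(n_e·A·√(4πDt)), so D = M²/(4πt·(n_e·A·C_max)²).
n_e·A·C_max = 0.35 × 90.3 × 0.000872 = 0.02756 kg/m.
D = 0.817²/(4π × 1120 × 0.02756²) = 0.0624 m²/day.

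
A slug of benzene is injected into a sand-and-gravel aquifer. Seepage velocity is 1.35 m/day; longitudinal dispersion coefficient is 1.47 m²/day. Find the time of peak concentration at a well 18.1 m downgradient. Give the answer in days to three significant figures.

12.6 days

For the 1D instantaneous-source solution, setting ∂C/∂t = 0 at fixed x gives v²t² + 2Dt − x² = 0, so t = (√(D² + v²x²) − D)/v².
√(D² + v²x²) = √(1.47² + 1.35² × 18.1²) = 24.48; v² = 1.8225.
t = (24.48 − 1.47)/1.8225 = 12.6 days (vs. the pure-advection estimate x/v = 13.4 d).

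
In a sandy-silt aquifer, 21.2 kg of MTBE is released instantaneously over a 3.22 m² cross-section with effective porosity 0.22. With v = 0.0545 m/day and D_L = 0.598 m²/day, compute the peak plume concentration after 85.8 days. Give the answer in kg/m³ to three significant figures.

1.18 kg/m³

The peak of an instantaneous 1D plume sits at x = vt; there the Gaussian factor is 1 and C_max = M/(n_e·A·√(4πDt)), where n_e·A is the pore area the mass is dissolved in.
√(4πDt) = √(4π × 0.598 × 85.8) = 25.39 m, so C_max = 21.2/(0.22 × 3.22 × 25.39) = 1.18 kg/m³.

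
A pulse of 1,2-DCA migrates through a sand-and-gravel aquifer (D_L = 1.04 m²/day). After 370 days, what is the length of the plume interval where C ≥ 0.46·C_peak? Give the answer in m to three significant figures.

69.1 m

The plume is Gaussian with σ = √(2Dt) = √(2 × 1.04 × 370) = 27.74 m.
C/C_peak = exp(−Δx²/(2σ²)) = 0.46 ⇒ Δx = σ·√(−2 ln 0.46) = 27.74 × 1.246 = 34.56 m.
Width = 2Δx = 69.1 m.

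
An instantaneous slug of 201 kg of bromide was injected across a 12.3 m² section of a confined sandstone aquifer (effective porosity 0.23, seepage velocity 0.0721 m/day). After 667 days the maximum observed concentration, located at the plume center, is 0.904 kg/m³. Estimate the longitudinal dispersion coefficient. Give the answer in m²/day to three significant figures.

0.737 m²/day

At the plume center C_max = M/(n_e·A·√(4πDt)), so D = M²/(4πt·(n_e·A·C_max)²).
n_e·A·C_max = 0.23 × 12.3 × 0.904 = 2.557 kg/m.
D = 201²/(4π × 667 × 2.557²) = 0.737 m²/day.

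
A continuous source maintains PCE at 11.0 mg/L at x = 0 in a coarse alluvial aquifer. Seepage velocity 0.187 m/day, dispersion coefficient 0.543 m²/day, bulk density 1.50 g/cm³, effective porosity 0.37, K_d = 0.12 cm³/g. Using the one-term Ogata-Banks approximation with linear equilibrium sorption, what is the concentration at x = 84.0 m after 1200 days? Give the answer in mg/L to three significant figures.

10.9 mg/L

Retardation factor R = 1 + ρ_b·K_d/n = 1 + 1.50 × 0.12/0.37 = 1.486.
Sorption retards both mechanisms: v_R = v/R = 0.1258 m/day, D_R = D/R = 0.3654 m²/day.
v_R·t = 0.1258 × 1200 = 150.96 m; 2√(D_R t) = 41.88 m; argument = (84.0 − 150.96)/41.88 = -1.599.
C = C₀ × ½·erfc(-1.599) = 11.0 × 0.9881 = 10.9 mg/L.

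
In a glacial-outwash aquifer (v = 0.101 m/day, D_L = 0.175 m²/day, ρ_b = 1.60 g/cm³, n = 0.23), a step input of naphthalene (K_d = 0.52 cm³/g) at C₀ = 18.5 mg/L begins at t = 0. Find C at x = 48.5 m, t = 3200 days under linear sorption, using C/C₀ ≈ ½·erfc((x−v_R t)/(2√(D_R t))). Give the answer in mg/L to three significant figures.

Retardation factor R = 1 + ρ_b·K_d/n = 1 + 1.60 × 0.52/0.23 = 4.617.
Sorption retards both mechanisms: v_R = v/R = 0.02188 m/day, D_R = D/R = 0.03790 m²/day.
v_R·t = 0.02188 × 3200 = 70.016 m; 2√(D_R t) = 22.03 m; argument = (48.5 − 70.016)/22.03 = -0.9767.
C = C₀ × ½·erfc(-0.9767) = 18.5 × 0.9164 = 17.0 mg/L.

17.0 mg/L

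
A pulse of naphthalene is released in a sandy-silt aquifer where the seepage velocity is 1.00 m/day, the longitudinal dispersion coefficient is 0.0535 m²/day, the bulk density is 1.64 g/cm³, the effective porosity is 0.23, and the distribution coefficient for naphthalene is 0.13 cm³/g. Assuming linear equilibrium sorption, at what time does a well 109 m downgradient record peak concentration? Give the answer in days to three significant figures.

Retardation factor R = 1 + ρ_b·K_d/n = 1 + 1.64 × 0.13/0.23 = 1.927.
Sorption retards both mechanisms: v_R = v/R = 0.5189 m/day, D_R = D/R = 0.02776 m²/day.
Peak time from v_R²t² + 2D_R t − x² = 0: t = (√(D_R² + v_R²x²) − D_R)/v_R².
√(D_R² + v_R²x²) = √(0.02776² + 0.5189² × 109²) = 56.56; v_R² = 0.2693.
t = (56.56 − 0.02776)/0.2693 = 210 days.

210 days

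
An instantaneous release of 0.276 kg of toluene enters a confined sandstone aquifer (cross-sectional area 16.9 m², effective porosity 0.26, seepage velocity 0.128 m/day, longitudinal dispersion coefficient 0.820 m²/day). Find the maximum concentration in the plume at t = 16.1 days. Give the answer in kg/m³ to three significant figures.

0.00488 kg/m³

The peak of an instantaneous 1D plume sits at x = vt; there the Gaussian factor is 1 and C_max = M/(n_e·A·√(4πDt)), where n_e·A is the pore area the mass is dissolved in.
√(4πDt) = √(4π × 0.820 × 16.1) = 12.88 m, so C_max = 0.276/(0.26 × 16.9 × 12.88) = 0.00488 kg/m³.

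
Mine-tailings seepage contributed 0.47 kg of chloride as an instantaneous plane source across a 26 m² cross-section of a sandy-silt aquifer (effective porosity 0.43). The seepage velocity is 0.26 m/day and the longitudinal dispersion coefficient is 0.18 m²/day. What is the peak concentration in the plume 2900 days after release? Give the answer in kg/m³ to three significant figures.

0.000519 kg/m³

The peak of an instantaneous 1D plume sits at x = vt; there the Gaussian factor is 1 and C_max = M/(n_e·A·√(4πDt)), where n_e·A is the pore area the mass is dissolved in.
√(4πDt) = √(4π × 0.18 × 2900) = 80.99 m, so C_max = 0.47/(0.43 × 26 × 80.99) = 0.000519 kg/m³.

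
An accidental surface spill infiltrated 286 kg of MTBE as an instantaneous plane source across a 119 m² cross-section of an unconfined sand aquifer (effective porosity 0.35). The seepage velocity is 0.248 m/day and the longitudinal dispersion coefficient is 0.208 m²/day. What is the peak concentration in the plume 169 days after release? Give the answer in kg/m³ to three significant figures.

0.327 kg/m³

The peak of an instantaneous 1D plume sits at x = vt; there the Gaussian factor is 1 and C_max = M/(n_e·A·√(4πDt)), where n_e·A is the pore area the mass is dissolved in.
√(4πDt) = √(4π × 0.208 × 169) = 21.02 m, so C_max = 286/(0.35 × 119 × 21.02) = 0.327 kg/m³.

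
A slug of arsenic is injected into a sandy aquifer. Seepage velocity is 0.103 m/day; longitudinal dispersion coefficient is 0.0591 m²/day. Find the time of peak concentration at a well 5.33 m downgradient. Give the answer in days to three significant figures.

46.5 days

For the 1D instantaneous-source solution, setting ∂C/∂t = 0 at fixed x gives v²t² + 2Dt − x² = 0, so t = (√(D² + v²x²) − D)/v².
√(D² + v²x²) = √(0.0591² + 0.103² × 5.33²) = 0.5522; v² = 0.010609.
t = (0.5522 − 0.0591)/0.010609 = 46.5 days (vs. the pure-advection estimate x/v = 51.7 d).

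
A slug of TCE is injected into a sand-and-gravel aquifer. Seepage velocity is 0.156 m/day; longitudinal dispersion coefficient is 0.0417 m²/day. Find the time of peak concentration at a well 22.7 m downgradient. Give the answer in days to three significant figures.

144 days

For the 1D instantaneous-source solution, setting ∂C/∂t = 0 at fixed x gives v²t² + 2Dt − x² = 0, so t = (√(D² + v²x²) − D)/v².
√(D² + v²x²) = √(0.0417² + 0.156² × 22.7²) = 3.541; v² = 0.024336.
t = (3.541 − 0.0417)/0.024336 = 144 days (vs. the pure-advection estimate x/v = 146 d).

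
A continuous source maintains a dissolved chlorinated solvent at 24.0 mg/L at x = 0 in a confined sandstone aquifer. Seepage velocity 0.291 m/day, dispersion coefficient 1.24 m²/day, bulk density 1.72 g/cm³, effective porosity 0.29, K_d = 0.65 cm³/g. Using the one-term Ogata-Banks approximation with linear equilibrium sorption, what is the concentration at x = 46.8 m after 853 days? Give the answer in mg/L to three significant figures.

14.0 mg/L

Retardation factor R = 1 + ρ_b·K_d/n = 1 + 1.72 × 0.65/0.29 = 4.855.
Sorption retards both mechanisms: v_R = v/R = 0.05994 m/day, D_R = D/R = 0.2554 m²/day.
v_R·t = 0.05994 × 853 = 51.12882 m; 2√(D_R t) = 29.52 m; argument = (46.8 − 51.12882)/29.52 = -0.1466.
C = C₀ × ½·erfc(-0.1466) = 24.0 × 0.5821 = 14.0 mg/L.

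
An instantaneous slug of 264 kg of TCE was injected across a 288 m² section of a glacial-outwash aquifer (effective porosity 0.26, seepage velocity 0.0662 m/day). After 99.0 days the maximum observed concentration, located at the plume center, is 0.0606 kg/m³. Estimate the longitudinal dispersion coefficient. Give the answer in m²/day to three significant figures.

2.72 m²/day

At the plume center C_max = M/(n_e·A·√(4πDt)), so D = M²/(4πt·(n_e·A·C_max)²).
n_e·A·C_max = 0.26 × 288 × 0.0606 = 4.538 kg/m.
D = 264²/(4π × 99.0 × 4.538²) = 2.72 m²/day.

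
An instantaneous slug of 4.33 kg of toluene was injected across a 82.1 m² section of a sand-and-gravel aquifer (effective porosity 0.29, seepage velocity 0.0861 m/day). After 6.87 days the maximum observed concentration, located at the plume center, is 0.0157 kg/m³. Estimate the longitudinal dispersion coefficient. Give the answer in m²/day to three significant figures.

1.55 m²/day

At the plume center C_max = M/(n_e·A·√(4πDt)), so D = M²/(4πt·(n_e·A·C_max)²).
n_e·A·C_max = 0.29 × 82.1 × 0.0157 = 0.3738 kg/m.
D = 4.33²/(4π × 6.87 × 0.3738²) = 1.55 m²/day.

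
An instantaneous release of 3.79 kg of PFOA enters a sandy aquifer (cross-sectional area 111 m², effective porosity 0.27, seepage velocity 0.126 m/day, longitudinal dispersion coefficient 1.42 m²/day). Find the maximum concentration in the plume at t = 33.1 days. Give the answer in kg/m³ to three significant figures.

The peak of an instantaneous 1D plume sits at x = vt; there the Gaussian factor is 1 and C_max = M/(n_e·A·√(4πDt)), where n_e·A is the pore area the mass is dissolved in.
√(4πDt) = √(4π × 1.42 × 33.1) = 24.30 m, so C_max = 3.79/(0.27 × 111 × 24.30) = 0.00520 kg/m³.

0.00520 kg/m³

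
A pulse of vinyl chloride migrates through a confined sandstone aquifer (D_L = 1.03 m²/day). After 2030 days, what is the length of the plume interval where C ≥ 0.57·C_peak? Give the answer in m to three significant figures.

The plume is Gaussian with σ = √(2Dt) = √(2 × 1.03 × 2030) = 64.67 m.
C/C_peak = exp(−Δx²/(2σ²)) = 0.57 ⇒ Δx = σ·√(−2 ln 0.57) = 64.67 × 1.060 = 68.55 m.
Width = 2Δx = 137 m.

137 m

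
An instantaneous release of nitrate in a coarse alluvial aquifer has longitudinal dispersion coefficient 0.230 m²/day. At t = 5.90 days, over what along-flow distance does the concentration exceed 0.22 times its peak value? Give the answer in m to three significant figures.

5.73 m

The plume is Gaussian with σ = √(2Dt) = √(2 × 0.230 × 5.90) = 1.647 m.
C/C_peak = exp(−Δx²/(2σ²)) = 0.22 ⇒ Δx = σ·√(−2 ln 0.22) = 1.647 × 1.740 = 2.866 m.
Width = 2Δx = 5.73 m.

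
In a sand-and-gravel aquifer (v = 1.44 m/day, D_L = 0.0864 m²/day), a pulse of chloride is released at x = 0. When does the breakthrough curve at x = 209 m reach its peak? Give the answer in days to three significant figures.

For the 1D instantaneous-source solution, setting ∂C/∂t = 0 at fixed x gives v²t² + 2Dt − x² = 0, so t = (√(D² + v²x²) − D)/v².
√(D² + v²x²) = √(0.0864² + 1.44² × 209²) = 301.0; v² = 2.0736.
t = (301.0 − 0.0864)/2.0736 = 145 days (vs. the pure-advection estimate x/v = 145 d).

145 days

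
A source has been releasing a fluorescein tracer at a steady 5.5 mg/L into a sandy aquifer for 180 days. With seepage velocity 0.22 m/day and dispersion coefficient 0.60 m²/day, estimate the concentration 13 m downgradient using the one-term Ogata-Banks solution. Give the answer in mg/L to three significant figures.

For a continuous step input, C/C₀ ≈ ½·erfc((x−vt)/(2√(Dt))).
vt = 0.22 × 180 = 39.6 m and 2√(Dt) = 2√(0.60 × 180) = 20.78 m.
Argument (x−vt)/(2√(Dt)) = (13 − 39.6)/20.78 = -1.280; ½·erfc(-1.280) = 0.9649.
C = 5.5 × 0.9649 = 5.31 mg/L.

5.31 mg/L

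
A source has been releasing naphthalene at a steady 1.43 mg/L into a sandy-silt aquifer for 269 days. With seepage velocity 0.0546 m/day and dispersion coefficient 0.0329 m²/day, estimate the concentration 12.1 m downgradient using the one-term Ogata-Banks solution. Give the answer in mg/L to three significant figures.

1.04 mg/L

For a continuous step input, C/C₀ ≈ ½·erfc((x−vt)/(2√(Dt))).
vt = 0.0546 × 269 = 14.6874 m and 2√(Dt) = 2√(0.0329 × 269) = 5.950 m.
Argument (x−vt)/(2√(Dt)) = (12.1 − 14.6874)/5.950 = -0.4349; ½·erfc(-0.4349) = 0.7307.
C = 1.43 × 0.7307 = 1.04 mg/L.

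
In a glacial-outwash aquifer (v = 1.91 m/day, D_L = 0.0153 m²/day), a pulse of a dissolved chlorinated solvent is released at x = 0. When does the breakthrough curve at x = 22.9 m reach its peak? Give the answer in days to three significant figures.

12.0 days

For the 1D instantaneous-source solution, setting ∂C/∂t = 0 at fixed x gives v²t² + 2Dt − x² = 0, so t = (√(D² + v²x²) − D)/v².
√(D² + v²x²) = √(0.0153² + 1.91² × 22.9²) = 43.74; v² = 3.6481.
t = (43.74 − 0.0153)/3.6481 = 12.0 days (vs. the pure-advection estimate x/v = 12.0 d).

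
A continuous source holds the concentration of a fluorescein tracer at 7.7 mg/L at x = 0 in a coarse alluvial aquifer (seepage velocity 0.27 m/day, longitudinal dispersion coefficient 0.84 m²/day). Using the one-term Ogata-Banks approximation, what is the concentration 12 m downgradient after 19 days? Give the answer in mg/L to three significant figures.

For a continuous step input, C/C₀ ≈ ½·erfc((x−vt)/(2√(Dt))).
vt = 0.27 × 19 = 5.13 m and 2√(Dt) = 2√(0.84 × 19) = 7.990 m.
Argument (x−vt)/(2√(Dt)) = (12 − 5.13)/7.990 = 0.8598; ½·erfc(0.8598) = 0.1120.
C = 7.7 × 0.1120 = 0.862 mg/L.

0.862 mg/L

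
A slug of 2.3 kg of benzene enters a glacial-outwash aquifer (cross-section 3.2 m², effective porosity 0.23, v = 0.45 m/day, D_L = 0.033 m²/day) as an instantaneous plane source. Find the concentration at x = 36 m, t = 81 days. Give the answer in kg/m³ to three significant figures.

0.529 kg/m³

For an instantaneous plane source, C(x,t) = M/(n_e·A·√(4πDt)) · exp(−(x−vt)²/(4Dt)), with n_e·A the pore (flow) area.
Plume center vt = 0.45 × 81 = 36.45 m, so the well at 36 m is 0.45 m upgradient of the peak.
√(4πDt) = 5.796 m, giving peak height M/(n_e·A·√(4πDt)) = 2.3/(0.23 × 3.2 × 5.796) = 0.5392 kg/m³.
(x−vt)²/(4Dt) = (-0.45)²/(4 × 0.033 × 81) = 0.01894; exp(−0.01894) = 0.9812.
C = 0.5392 × 0.9812 = 0.529 kg/m³.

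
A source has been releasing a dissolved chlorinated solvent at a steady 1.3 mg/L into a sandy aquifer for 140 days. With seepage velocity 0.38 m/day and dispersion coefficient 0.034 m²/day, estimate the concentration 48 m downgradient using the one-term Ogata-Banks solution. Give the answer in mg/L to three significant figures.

For a continuous step input, C/C₀ ≈ ½·erfc((x−vt)/(2√(Dt))).
vt = 0.38 × 140 = 53.2 m and 2√(Dt) = 2√(0.034 × 140) = 4.363 m.
Argument (x−vt)/(2√(Dt)) = (48 − 53.2)/4.363 = -1.192; ½·erfc(-1.192) = 0.9541.
C = 1.3 × 0.9541 = 1.24 mg/L.

1.24 mg/L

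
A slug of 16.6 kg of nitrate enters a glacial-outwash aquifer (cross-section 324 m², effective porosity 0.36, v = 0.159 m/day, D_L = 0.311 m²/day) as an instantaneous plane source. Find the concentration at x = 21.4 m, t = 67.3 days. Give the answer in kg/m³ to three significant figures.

For an instantaneous plane source, C(x,t) = M/(n_e·A·√(4πDt)) · exp(−(x−vt)²/(4Dt)), with n_e·A the pore (flow) area.
Plume center vt = 0.159 × 67.3 = 10.7007 m, so the well at 21.4 m is 10.6993 m downgradient of the peak.
√(4πDt) = 16.22 m, giving peak height M/(n_e·A·√(4πDt)) = 16.6/(0.36 × 324 × 16.22) = 0.008774 kg/m³.
(x−vt)²/(4Dt) = (10.6993)²/(4 × 0.311 × 67.3) = 1.367; exp(−1.367) = 0.2549.
C = 0.008774 × 0.2549 = 0.00224 kg/m³.

0.00224 kg/m³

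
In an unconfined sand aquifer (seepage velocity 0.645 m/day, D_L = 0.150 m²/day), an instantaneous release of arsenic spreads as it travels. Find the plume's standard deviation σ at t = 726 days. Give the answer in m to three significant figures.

Dispersive spreading gives a Gaussian with σ² = 2Dt; advection only shifts the center.
σ = √(2 × 0.150 × 726) = 14.8 m.

14.8 m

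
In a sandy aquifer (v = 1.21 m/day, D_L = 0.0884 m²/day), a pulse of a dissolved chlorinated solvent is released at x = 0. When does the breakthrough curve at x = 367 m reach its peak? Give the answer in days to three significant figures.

303 days

For the 1D instantaneous-source solution, setting ∂C/∂t = 0 at fixed x gives v²t² + 2Dt − x² = 0, so t = (√(D² + v²x²) − D)/v².
√(D² + v²x²) = √(0.0884² + 1.21² × 367²) = 444.1; v² = 1.4641.
t = (444.1 − 0.0884)/1.4641 = 303 days (vs. the pure-advection estimate x/v = 303 d).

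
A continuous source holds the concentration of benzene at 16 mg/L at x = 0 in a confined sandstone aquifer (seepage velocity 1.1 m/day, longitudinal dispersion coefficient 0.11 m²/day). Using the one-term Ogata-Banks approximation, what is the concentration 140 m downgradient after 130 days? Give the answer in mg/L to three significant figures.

11.4 mg/L

For a continuous step input, C/C₀ ≈ ½·erfc((x−vt)/(2√(Dt))).
vt = 1.1 × 130 = 143 m and 2√(Dt) = 2√(0.11 × 130) = 7.563 m.
Argument (x−vt)/(2√(Dt)) = (140 − 143)/7.563 = -0.3967; ½·erfc(-0.3967) = 0.7126.
C = 16 × 0.7126 = 11.4 mg/L.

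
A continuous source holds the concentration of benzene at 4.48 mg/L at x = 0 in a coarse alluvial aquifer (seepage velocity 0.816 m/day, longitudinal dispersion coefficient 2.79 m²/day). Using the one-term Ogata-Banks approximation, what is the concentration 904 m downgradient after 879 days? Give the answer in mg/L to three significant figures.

0.0172 mg/L

For a continuous step input, C/C₀ ≈ ½·erfc((x−vt)/(2√(Dt))).
vt = 0.816 × 879 = 717.264 m and 2√(Dt) = 2√(2.79 × 879) = 99.04 m.
Argument (x−vt)/(2√(Dt)) = (904 − 717.264)/99.04 = 1.885; ½·erfc(1.885) = 0.003840.
C = 4.48 × 0.003840 = 0.0172 mg/L.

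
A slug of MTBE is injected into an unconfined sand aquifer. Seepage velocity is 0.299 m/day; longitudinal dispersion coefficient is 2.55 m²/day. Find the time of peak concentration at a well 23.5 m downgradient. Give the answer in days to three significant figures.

55.1 days

For the 1D instantaneous-source solution, setting ∂C/∂t = 0 at fixed x gives v²t² + 2Dt − x² = 0, so t = (√(D² + v²x²) − D)/v².
√(D² + v²x²) = √(2.55² + 0.299² × 23.5²) = 7.475; v² = 0.089401.
t = (7.475 − 2.55)/0.089401 = 55.1 days (vs. the pure-advection estimate x/v = 78.6 d).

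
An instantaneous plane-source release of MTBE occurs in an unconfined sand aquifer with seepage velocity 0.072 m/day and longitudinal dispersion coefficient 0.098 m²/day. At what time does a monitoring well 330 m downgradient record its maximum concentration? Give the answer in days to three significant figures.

For the 1D instantaneous-source solution, setting ∂C/∂t = 0 at fixed x gives v²t² + 2Dt − x² = 0, so t = (√(D² + v²x²) − D)/v².
√(D² + v²x²) = √(0.098² + 0.072² × 330²) = 23.76; v² = 0.005184.
t = (23.76 − 0.098)/0.005184 = 4560 days (vs. the pure-advection estimate x/v = 4580 d).

4560 days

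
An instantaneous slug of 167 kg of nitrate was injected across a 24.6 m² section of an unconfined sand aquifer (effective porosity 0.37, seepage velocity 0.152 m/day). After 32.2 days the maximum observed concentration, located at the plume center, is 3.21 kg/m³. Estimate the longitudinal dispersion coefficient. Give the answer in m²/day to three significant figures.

0.0807 m²/day

At the plume center C_max = M/(n_e·A·√(4πDt)), so D = M²/(4πt·(n_e·A·C_max)²).
n_e·A·C_max = 0.37 × 24.6 × 3.21 = 29.22 kg/m.
D = 167²/(4π × 32.2 × 29.22²) = 0.0807 m²/day.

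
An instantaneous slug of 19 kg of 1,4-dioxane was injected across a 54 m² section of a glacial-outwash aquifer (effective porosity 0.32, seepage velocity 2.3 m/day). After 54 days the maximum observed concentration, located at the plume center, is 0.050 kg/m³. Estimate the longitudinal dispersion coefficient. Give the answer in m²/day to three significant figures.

At the plume center C_max = M/(n_e·A·√(4πDt)), so D = M²/(4πt·(n_e·A·C_max)²).
n_e·A·C_max = 0.32 × 54 × 0.050 = 0.8640 kg/m.
D = 19²/(4π × 54 × 0.8640²) = 0.713 m²/day.

0.713 m²/day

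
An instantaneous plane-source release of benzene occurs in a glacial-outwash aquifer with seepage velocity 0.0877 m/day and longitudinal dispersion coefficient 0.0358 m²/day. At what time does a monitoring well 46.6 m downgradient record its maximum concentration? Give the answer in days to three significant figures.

527 days

For the 1D instantaneous-source solution, setting ∂C/∂t = 0 at fixed x gives v²t² + 2Dt − x² = 0, so t = (√(D² + v²x²) − D)/v².
√(D² + v²x²) = √(0.0358² + 0.0877² × 46.6²) = 4.087; v² = 0.00769129.
t = (4.087 − 0.0358)/0.00769129 = 527 days (vs. the pure-advection estimate x/v = 531 d).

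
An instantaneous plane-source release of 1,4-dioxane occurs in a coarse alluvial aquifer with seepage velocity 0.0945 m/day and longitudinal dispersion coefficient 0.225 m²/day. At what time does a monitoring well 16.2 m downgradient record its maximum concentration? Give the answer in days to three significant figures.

148 days

For the 1D instantaneous-source solution, setting ∂C/∂t = 0 at fixed x gives v²t² + 2Dt − x² = 0, so t = (√(D² + v²x²) − D)/v².
√(D² + v²x²) = √(0.225² + 0.0945² × 16.2²) = 1.547; v² = 0.00893025.
t = (1.547 − 0.225)/0.00893025 = 148 days (vs. the pure-advection estimate x/v = 171 d).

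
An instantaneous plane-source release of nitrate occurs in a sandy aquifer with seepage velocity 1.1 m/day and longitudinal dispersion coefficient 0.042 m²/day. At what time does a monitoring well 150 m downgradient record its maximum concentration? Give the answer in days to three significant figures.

136 days

For the 1D instantaneous-source solution, setting ∂C/∂t = 0 at fixed x gives v²t² + 2Dt − x² = 0, so t = (√(D² + v²x²) − D)/v².
√(D² + v²x²) = √(0.042² + 1.1² × 150²) = 165.0; v² = 1.21.
t = (165.0 − 0.042)/1.21 = 136 days (vs. the pure-advection estimate x/v = 136 d).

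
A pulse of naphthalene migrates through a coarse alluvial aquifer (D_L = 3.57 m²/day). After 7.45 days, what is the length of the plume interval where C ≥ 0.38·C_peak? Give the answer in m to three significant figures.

The plume is Gaussian with σ = √(2Dt) = √(2 × 3.57 × 7.45) = 7.293 m.
C/C_peak = exp(−Δx²/(2σ²)) = 0.38 ⇒ Δx = σ·√(−2 ln 0.38) = 7.293 × 1.391 = 10.14 m.
Width = 2Δx = 20.3 m.

20.3 m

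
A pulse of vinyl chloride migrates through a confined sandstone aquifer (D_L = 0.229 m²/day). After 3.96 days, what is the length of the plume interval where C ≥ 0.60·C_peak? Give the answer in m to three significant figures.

2.72 m

The plume is Gaussian with σ = √(2Dt) = √(2 × 0.229 × 3.96) = 1.347 m.
C/C_peak = exp(−Δx²/(2σ²)) = 0.60 ⇒ Δx = σ·√(−2 ln 0.60) = 1.347 × 1.011 = 1.362 m.
Width = 2Δx = 2.72 m.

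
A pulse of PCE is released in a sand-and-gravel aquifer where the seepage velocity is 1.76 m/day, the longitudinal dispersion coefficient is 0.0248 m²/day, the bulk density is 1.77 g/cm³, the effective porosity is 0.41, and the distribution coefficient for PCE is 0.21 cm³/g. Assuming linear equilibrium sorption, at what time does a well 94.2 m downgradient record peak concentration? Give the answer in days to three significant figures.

Retardation factor R = 1 + ρ_b·K_d/n = 1 + 1.77 × 0.21/0.41 = 1.907.
Sorption retards both mechanisms: v_R = v/R = 0.9229 m/day, D_R = D/R = 0.01300 m²/day.
Peak time from v_R²t² + 2D_R t − x² = 0: t = (√(D_R² + v_R²x²) − D_R)/v_R².
√(D_R² + v_R²x²) = √(0.01300² + 0.9229² × 94.2²) = 86.94; v_R² = 0.8517.
t = (86.94 − 0.01300)/0.8517 = 102 days.

102 days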